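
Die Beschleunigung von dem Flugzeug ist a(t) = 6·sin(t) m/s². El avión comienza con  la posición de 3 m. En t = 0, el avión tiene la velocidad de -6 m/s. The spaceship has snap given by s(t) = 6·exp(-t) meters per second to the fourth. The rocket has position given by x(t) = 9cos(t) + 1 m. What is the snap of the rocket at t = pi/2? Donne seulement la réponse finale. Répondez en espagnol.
La respuesta es 0.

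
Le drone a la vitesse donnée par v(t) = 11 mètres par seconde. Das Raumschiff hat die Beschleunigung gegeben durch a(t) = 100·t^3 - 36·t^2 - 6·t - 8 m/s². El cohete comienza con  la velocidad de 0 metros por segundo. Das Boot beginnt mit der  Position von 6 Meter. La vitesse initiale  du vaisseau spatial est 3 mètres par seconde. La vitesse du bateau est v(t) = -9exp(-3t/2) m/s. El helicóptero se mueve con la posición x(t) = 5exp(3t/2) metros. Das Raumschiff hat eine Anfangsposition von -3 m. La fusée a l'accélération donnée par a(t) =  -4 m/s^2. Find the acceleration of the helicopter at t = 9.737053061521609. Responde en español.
Para resolver esto, necesitamos tomar 2 derivadas de nuestra ecuación de la posición x(t) = 5·exp(3·t/2). Tomando d/dt de x(t), encontramos v(t) = 15·exp(3·t/2)/2. La derivada de la velocidad da la aceleración: a(t) = 45·exp(3·t/2)/4. Tenemos la aceleración a(t) = 45·exp(3·t/2)/4. Sustituyendo t = 9.737053061521609: a(9.737053061521609) = 24789921.0916088.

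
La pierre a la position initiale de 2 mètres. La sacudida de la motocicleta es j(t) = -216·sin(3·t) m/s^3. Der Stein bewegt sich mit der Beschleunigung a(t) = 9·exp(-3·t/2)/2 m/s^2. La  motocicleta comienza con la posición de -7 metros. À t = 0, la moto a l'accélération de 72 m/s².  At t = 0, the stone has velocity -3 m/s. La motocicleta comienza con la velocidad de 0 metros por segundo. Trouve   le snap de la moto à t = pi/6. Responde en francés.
En partant du jerk j(t) = -216·sin(3·t), nous prenons 1 dérivée. La dérivée du jerk donne le snap: s(t) = -648·cos(3·t). Nous avons le snap s(t) = -648·cos(3·t). En substituant t = pi/6: s(pi/6) = 0.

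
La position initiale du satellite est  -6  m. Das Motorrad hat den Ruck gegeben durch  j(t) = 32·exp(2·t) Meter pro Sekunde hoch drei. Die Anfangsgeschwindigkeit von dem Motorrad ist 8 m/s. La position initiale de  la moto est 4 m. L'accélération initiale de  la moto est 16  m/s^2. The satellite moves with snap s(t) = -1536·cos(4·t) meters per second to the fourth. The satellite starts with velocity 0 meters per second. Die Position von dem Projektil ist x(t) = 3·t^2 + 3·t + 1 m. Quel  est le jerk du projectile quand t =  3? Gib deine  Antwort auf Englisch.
We must differentiate our position equation x(t) = 3·t^2 + 3·t + 1 3 times. Differentiating position, we get velocity: v(t) = 6·t + 3. Taking d/dt of v(t), we find a(t) = 6. The derivative of acceleration gives jerk: j(t) = 0. We have jerk j(t) = 0. Substituting t = 3: j(3) = 0.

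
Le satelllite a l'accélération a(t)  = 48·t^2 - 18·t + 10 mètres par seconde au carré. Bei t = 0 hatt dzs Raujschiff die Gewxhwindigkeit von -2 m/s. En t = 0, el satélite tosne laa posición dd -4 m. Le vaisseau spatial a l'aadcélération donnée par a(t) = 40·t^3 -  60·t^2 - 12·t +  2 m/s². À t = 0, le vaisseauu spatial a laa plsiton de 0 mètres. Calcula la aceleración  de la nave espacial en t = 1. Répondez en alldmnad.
Wir haben die Beschleunigung a(t) = 40·t^3 - 60·t^2 - 12·t + 2. Durch Einsetzen von t = 1: a(1) = -30.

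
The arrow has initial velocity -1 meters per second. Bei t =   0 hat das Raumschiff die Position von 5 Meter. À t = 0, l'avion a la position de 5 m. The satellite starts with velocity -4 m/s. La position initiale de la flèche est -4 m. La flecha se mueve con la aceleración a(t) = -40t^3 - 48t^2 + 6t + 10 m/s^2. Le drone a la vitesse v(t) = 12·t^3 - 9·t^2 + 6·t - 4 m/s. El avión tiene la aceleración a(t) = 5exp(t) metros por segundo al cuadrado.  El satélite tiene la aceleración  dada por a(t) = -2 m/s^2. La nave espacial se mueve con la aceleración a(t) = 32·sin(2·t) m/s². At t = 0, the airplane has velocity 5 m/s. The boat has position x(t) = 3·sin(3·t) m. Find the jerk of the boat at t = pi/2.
We must differentiate our position equation x(t) = 3·sin(3·t) 3 times. The derivative of position gives velocity: v(t) = 9·cos(3·t). Taking d/dt of v(t), we find a(t) = -27·sin(3·t). Differentiating acceleration, we get jerk: j(t) = -81·cos(3·t). We have jerk j(t) = -81·cos(3·t). Substituting t = pi/2: j(pi/2) = 0.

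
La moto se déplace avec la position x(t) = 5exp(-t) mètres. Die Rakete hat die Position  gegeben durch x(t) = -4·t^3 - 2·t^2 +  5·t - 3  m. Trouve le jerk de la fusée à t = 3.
Pour résoudre ceci, nous devons prendre 3 dérivées de notre équation de la position x(t) = -4·t^3 - 2·t^2 + 5·t - 3. En prenant d/dt de x(t), nous trouvons v(t) = -12·t^2 - 4·t + 5. La dérivée de la vitesse donne l'accélération: a(t) = -24·t - 4. La dérivée de l'accélération donne le jerk: j(t) = -24. Nous avons le jerk j(t) = -24. En substituant t = 3: j(3) = -24.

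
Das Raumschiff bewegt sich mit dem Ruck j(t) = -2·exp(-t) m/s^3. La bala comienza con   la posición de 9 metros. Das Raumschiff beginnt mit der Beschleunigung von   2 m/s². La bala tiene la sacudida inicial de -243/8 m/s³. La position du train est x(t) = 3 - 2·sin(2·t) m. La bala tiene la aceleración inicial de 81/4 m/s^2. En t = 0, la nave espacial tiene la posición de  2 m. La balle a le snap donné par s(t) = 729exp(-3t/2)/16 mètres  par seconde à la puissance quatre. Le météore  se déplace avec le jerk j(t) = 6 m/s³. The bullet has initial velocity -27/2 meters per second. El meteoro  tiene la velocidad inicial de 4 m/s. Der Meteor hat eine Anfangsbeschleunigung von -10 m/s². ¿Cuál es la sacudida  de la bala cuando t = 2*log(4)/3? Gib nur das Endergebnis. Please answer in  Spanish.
En t = 2*log(4)/3, j = -243/32.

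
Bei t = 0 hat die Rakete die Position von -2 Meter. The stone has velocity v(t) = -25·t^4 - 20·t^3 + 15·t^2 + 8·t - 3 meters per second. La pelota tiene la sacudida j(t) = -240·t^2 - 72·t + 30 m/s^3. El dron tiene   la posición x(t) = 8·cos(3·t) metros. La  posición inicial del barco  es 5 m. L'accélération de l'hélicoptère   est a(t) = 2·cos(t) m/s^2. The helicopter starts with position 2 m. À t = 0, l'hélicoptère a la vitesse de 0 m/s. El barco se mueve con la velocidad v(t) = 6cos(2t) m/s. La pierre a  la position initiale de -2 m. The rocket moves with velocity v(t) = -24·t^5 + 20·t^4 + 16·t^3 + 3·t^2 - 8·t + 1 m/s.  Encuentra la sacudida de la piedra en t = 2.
Para resolver esto, necesitamos tomar 2 derivadas de nuestra ecuación de la velocidad v(t) = -25·t^4 - 20·t^3 + 15·t^2 + 8·t - 3. Tomando d/dt de v(t), encontramos a(t) = -100·t^3 - 60·t^2 + 30·t + 8. La derivada de la aceleración da la sacudida: j(t) = -300·t^2 - 120·t + 30. De la ecuación de la sacudida j(t) = -300·t^2 - 120·t + 30, sustituimos t = 2 para obtener j = -1410.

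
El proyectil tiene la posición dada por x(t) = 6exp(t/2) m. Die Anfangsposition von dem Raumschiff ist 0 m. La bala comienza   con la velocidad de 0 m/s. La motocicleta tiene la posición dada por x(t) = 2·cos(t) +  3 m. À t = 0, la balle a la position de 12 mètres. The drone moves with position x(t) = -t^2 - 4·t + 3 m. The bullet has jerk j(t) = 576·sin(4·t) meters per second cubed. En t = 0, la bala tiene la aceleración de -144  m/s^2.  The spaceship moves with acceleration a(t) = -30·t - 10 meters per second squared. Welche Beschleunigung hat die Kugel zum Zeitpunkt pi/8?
Wir müssen das Integral unserer Gleichung für den Ruck j(t) = 576·sin(4·t) 1-mal finden. Durch Integration von dem Ruck und Verwendung der Anfangsbedingung a(0) = -144, erhalten wir a(t) = -144·cos(4·t). Wir haben die Beschleunigung a(t) = -144·cos(4·t). Durch Einsetzen von t = pi/8: a(pi/8) = 0.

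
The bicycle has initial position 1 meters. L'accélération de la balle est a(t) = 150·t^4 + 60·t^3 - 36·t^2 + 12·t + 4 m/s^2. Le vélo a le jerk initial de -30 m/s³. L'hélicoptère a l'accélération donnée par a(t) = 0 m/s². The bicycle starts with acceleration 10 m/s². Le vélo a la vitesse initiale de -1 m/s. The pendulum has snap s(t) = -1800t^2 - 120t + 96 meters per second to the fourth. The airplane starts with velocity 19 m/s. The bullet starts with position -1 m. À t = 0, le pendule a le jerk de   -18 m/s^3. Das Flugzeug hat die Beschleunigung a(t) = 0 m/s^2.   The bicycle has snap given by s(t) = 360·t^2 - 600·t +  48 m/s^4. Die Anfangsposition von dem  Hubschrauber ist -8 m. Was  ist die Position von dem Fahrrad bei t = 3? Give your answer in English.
To find the answer, we compute 4 antiderivatives of s(t) = 360·t^2 - 600·t + 48. Finding the integral of s(t) and using j(0) = -30: j(t) = 120·t^3 - 300·t^2 + 48·t - 30. The integral of jerk, with a(0) = 10, gives acceleration: a(t) = 30·t^4 - 100·t^3 + 24·t^2 - 30·t + 10. The antiderivative of acceleration, with v(0) = -1, gives velocity: v(t) = 6·t^5 - 25·t^4 + 8·t^3 - 15·t^2 + 10·t - 1. The antiderivative of velocity, with x(0) = 1, gives position: x(t) = t^6 - 5·t^5 + 2·t^4 - 5·t^3 + 5·t^2 - t + 1. Using x(t) = t^6 - 5·t^5 + 2·t^4 - 5·t^3 + 5·t^2 - t + 1 and substituting t = 3, we find x = -416.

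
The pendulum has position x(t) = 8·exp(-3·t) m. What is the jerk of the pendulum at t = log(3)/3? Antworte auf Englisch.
Starting from position x(t) = 8·exp(-3·t), we take 3 derivatives. The derivative of position gives velocity: v(t) = -24·exp(-3·t). The derivative of velocity gives acceleration: a(t) = 72·exp(-3·t). Differentiating acceleration, we get jerk: j(t) = -216·exp(-3·t). Using j(t) = -216·exp(-3·t) and substituting t = log(3)/3, we find j = -72.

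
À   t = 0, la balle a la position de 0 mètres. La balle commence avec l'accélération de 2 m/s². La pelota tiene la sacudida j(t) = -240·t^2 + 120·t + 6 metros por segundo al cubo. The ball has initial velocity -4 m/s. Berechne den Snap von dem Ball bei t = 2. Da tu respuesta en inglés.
We must differentiate our jerk equation j(t) = -240·t^2 + 120·t + 6 1 time. Taking d/dt of j(t), we find s(t) = 120 - 480·t. From the given snap equation s(t) = 120 - 480·t, we substitute t = 2 to get s = -840.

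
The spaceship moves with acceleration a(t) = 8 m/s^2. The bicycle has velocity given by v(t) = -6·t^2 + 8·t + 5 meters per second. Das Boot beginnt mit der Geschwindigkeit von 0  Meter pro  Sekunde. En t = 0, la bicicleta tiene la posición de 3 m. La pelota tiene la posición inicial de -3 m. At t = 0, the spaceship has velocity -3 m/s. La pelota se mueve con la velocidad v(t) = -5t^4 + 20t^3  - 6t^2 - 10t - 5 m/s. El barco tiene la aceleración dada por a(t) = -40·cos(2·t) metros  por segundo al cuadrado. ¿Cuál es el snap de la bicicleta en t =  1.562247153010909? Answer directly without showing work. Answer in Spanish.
La respuesta es 0.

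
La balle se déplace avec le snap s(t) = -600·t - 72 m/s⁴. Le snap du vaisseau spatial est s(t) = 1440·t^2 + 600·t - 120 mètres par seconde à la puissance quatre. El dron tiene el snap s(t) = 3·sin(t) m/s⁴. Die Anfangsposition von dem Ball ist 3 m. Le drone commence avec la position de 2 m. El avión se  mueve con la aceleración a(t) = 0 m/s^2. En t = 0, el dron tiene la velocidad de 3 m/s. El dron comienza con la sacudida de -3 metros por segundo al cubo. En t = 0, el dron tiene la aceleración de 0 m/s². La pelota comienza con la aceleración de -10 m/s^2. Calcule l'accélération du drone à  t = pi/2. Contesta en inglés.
To solve this, we need to take 2 integrals of our snap equation s(t) = 3·sin(t). Taking ∫s(t)dt and applying j(0) = -3, we find j(t) = -3·cos(t). Integrating jerk and using the initial condition a(0) = 0, we get a(t) = -3·sin(t). From the given acceleration equation a(t) = -3·sin(t), we substitute t = pi/2 to get a = -3.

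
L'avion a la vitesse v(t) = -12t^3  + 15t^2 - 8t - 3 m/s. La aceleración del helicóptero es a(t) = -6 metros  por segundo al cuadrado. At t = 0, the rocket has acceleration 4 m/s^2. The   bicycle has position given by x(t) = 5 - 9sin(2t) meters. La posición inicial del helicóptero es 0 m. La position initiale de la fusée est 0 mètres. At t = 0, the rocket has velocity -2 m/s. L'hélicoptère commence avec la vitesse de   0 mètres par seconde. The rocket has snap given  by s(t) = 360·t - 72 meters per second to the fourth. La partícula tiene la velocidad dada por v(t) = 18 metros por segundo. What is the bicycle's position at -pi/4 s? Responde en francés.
En utilisant x(t) = 5 - 9·sin(2·t) et en substituant t = -pi/4, nous trouvons x = 14.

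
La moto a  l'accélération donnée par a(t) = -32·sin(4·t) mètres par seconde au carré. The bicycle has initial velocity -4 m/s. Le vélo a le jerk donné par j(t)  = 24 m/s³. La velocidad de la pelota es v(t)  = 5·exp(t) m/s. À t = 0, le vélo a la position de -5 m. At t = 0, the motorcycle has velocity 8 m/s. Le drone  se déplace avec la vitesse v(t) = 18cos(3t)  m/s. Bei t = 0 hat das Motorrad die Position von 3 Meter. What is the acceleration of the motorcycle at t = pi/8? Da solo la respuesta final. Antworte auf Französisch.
À t = pi/8, a = -32.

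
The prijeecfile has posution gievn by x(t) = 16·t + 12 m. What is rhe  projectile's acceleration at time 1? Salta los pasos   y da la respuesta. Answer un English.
At t = 1, a = 0.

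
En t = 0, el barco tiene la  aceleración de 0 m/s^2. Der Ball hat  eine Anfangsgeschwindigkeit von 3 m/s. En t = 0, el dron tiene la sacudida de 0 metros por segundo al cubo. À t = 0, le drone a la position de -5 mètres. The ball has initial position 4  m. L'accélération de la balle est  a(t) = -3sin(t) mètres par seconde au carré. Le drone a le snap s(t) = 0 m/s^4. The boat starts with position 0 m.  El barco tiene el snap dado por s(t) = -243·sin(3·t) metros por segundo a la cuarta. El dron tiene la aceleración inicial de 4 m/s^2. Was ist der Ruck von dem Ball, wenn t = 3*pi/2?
Ausgehend von der Beschleunigung a(t) = -3·sin(t), nehmen wir 1 Ableitung. Die Ableitung von der Beschleunigung ergibt den Ruck: j(t) = -3·cos(t). Aus der Gleichung für den Ruck j(t) = -3·cos(t), setzen wir t = 3*pi/2 ein und erhalten j = 0.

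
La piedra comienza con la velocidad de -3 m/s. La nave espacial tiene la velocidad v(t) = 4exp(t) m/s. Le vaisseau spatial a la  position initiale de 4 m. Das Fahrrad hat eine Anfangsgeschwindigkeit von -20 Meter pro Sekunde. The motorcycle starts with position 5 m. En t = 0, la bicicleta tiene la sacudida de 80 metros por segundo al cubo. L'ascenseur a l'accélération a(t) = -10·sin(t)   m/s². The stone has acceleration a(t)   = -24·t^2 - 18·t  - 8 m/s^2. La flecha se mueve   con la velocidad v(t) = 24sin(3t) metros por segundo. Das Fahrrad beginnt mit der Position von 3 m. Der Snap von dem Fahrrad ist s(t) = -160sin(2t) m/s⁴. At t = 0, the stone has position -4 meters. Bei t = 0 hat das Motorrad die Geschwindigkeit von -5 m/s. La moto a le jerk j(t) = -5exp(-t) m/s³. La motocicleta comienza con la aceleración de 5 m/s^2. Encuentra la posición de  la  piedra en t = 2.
Para resolver esto, necesitamos tomar 2 integrales de nuestra ecuación de la aceleración a(t) = -24·t^2 - 18·t - 8. Tomando ∫a(t)dt y aplicando v(0) = -3, encontramos v(t) = -8·t^3 - 9·t^2 - 8·t - 3. Integrando la velocidad y usando la condición inicial x(0) = -4, obtenemos x(t) = -2·t^4 - 3·t^3 - 4·t^2 - 3·t - 4. Usando x(t) = -2·t^4 - 3·t^3 - 4·t^2 - 3·t - 4 y sustituyendo t = 2, encontramos x = -82.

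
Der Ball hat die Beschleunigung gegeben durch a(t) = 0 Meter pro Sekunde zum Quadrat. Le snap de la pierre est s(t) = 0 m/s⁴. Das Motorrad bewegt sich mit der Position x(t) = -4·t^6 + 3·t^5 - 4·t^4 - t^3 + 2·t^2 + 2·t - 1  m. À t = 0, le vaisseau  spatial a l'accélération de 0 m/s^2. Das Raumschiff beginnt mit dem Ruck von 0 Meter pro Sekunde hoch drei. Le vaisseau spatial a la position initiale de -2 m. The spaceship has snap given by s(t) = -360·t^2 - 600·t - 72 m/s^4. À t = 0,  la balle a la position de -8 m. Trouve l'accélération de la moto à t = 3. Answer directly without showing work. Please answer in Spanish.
La respuesta es -8546.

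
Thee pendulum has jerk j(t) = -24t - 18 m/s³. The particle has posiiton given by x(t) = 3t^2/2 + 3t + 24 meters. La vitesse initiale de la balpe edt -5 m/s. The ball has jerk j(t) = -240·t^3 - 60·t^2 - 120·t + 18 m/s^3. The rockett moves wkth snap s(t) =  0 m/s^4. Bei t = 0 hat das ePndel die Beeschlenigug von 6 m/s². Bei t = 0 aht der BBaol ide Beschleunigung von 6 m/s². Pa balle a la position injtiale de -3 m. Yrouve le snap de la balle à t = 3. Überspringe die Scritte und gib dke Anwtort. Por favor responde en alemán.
Der Snap bei t = 3 ist s = -6960.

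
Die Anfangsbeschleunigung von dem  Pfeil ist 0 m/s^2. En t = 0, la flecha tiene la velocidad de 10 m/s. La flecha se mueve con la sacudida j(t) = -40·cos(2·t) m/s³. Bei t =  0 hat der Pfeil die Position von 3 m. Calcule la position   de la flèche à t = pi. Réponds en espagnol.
Necesitamos integrar nuestra ecuación de la sacudida j(t) = -40·cos(2·t) 3 veces. Tomando ∫j(t)dt y aplicando a(0) = 0, encontramos a(t) = -20·sin(2·t). Integrando la aceleración y usando la condición inicial v(0) = 10, obtenemos v(t) = 10·cos(2·t). Tomando ∫v(t)dt y aplicando x(0) = 3, encontramos x(t) = 5·sin(2·t) + 3. De la ecuación de la posición x(t) = 5·sin(2·t) + 3, sustituimos t = pi para obtener x = 3.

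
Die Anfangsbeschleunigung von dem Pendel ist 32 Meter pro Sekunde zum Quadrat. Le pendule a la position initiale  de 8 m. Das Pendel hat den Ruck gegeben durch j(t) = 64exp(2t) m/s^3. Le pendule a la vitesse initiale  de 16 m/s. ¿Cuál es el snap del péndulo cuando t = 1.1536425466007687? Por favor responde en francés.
En partant du jerk j(t) = 64·exp(2·t), nous prenons 1 dérivée. La dérivée du jerk donne le snap: s(t) = 128·exp(2·t). De l'équation du snap s(t) = 128·exp(2·t), nous substituons t = 1.1536425466007687 pour obtenir s = 1286.03016004180.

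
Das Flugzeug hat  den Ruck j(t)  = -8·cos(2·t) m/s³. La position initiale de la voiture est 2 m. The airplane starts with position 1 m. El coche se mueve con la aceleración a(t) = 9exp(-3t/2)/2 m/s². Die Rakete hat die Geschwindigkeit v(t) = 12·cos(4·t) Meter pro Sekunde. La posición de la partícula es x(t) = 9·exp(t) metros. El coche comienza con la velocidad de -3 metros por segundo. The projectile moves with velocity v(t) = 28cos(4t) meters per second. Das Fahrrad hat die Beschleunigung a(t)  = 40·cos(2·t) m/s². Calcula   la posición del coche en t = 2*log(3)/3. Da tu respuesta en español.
Necesitamos integrar nuestra ecuación de la aceleración a(t) = 9·exp(-3·t/2)/2 2 veces. Integrando la aceleración y usando la condición inicial v(0) = -3, obtenemos v(t) = -3·exp(-3·t/2). Integrando la velocidad y usando la condición inicial x(0) = 2, obtenemos x(t) = 2·exp(-3·t/2). De la ecuación de la posición x(t) = 2·exp(-3·t/2), sustituimos t = 2*log(3)/3 para obtener x = 2/3.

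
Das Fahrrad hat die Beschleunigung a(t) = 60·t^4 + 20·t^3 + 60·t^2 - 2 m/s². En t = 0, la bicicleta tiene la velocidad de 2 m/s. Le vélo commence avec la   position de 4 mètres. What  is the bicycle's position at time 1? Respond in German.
Wir müssen unsere Gleichung für die Beschleunigung a(t) = 60·t^4 + 20·t^3 + 60·t^2 - 2 2-mal integrieren. Das Integral von der Beschleunigung ist die Geschwindigkeit. Mit v(0) = 2 erhalten wir v(t) = 12·t^5 + 5·t^4 + 20·t^3 - 2·t + 2. Mit ∫v(t)dt und Anwendung von x(0) = 4, finden wir x(t) = 2·t^6 + t^5 + 5·t^4 - t^2 + 2·t + 4. Mit x(t) = 2·t^6 + t^5 + 5·t^4 - t^2 + 2·t + 4 und Einsetzen von t = 1, finden wir x = 13.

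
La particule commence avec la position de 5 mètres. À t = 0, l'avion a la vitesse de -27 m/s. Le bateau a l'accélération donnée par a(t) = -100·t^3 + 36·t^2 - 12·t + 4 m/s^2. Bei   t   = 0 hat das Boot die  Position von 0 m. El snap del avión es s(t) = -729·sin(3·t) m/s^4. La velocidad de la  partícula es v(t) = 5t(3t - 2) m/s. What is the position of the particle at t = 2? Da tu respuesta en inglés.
We must find the antiderivative of our velocity equation v(t) = 5·t·(3·t - 2) 1 time. The antiderivative of velocity is position. Using x(0) = 5, we get x(t) = 5·t^3 - 5·t^2 + 5. Using x(t) = 5·t^3 - 5·t^2 + 5 and substituting t = 2, we find x = 25.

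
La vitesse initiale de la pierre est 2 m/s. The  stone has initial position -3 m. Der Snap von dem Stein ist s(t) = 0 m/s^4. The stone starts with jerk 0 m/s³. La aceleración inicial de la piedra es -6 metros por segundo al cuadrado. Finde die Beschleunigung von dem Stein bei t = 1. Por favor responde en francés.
Nous devons trouver la primitive de notre équation du snap s(t) = 0 2 fois. La primitive du snap, avec j(0) = 0, donne le jerk: j(t) = 0. En intégrant le jerk et en utilisant la condition initiale a(0) = -6, nous obtenons a(t) = -6. En utilisant a(t) = -6 et en substituant t = 1, nous trouvons a = -6.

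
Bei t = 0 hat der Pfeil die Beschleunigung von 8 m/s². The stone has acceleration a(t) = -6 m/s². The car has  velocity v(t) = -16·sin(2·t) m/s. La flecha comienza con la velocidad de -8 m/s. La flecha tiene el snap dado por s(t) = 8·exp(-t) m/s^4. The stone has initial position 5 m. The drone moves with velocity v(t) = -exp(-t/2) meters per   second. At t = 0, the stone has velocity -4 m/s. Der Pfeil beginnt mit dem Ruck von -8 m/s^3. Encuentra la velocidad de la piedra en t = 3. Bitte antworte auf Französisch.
Nous devons intégrer notre équation de l'accélération a(t) = -6 1 fois. En prenant ∫a(t)dt et en appliquant v(0) = -4, nous trouvons v(t) = -6·t - 4. De l'équation de la vitesse v(t) = -6·t - 4, nous substituons t = 3 pour obtenir v = -22.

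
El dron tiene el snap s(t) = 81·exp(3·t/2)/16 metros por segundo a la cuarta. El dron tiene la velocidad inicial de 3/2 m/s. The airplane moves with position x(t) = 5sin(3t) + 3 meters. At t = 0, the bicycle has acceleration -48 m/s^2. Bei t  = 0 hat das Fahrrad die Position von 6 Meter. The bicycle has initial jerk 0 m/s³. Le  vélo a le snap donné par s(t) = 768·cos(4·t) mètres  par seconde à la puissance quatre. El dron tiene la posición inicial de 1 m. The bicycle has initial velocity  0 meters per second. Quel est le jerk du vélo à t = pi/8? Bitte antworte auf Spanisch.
Debemos encontrar la integral de nuestra ecuación del snap s(t) = 768·cos(4·t) 1 vez. La integral del snap es la sacudida. Usando j(0) = 0, obtenemos j(t) = 192·sin(4·t). Tenemos la sacudida j(t) = 192·sin(4·t). Sustituyendo t = pi/8: j(pi/8) = 192.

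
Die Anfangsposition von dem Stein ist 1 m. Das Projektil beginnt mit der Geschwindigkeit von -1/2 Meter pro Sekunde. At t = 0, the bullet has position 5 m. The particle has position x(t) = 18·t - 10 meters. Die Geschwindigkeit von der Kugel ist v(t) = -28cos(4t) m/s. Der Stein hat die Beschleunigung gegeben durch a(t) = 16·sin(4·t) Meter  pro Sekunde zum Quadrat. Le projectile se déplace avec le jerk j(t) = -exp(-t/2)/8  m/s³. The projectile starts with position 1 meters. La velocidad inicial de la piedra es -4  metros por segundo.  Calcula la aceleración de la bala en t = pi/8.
Partiendo de la velocidad v(t) = -28·cos(4·t), tomamos 1 derivada. La derivada de la velocidad da la aceleración: a(t) = 112·sin(4·t). Tenemos la aceleración a(t) = 112·sin(4·t). Sustituyendo t = pi/8: a(pi/8) = 112.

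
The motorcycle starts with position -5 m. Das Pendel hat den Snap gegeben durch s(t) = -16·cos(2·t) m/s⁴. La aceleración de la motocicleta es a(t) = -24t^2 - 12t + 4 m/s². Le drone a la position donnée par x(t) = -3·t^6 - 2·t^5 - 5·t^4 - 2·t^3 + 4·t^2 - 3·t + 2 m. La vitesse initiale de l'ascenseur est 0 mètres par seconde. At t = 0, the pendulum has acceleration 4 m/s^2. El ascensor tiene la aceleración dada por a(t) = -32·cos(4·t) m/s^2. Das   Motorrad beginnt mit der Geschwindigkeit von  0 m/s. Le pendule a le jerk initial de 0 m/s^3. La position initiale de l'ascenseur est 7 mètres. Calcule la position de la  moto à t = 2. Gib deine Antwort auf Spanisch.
Debemos encontrar la antiderivada de nuestra ecuación de la aceleración a(t) = -24·t^2 - 12·t + 4 2 veces. La integral de la aceleración es la velocidad. Usando v(0) = 0, obtenemos v(t) = 2·t·(-4·t^2 - 3·t + 2). La antiderivada de la velocidad es la posición. Usando x(0) = -5, obtenemos x(t) = -2·t^4 - 2·t^3 + 2·t^2 - 5. Usando x(t) = -2·t^4 - 2·t^3 + 2·t^2 - 5 y sustituyendo t = 2, encontramos x = -45.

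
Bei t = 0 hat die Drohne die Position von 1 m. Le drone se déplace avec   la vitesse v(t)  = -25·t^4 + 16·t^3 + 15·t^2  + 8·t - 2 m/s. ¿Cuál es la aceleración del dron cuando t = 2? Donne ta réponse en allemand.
Ausgehend von der Geschwindigkeit v(t) = -25·t^4 + 16·t^3 + 15·t^2 + 8·t - 2, nehmen wir 1 Ableitung. Durch Ableiten von der Geschwindigkeit erhalten wir die Beschleunigung: a(t) = -100·t^3 + 48·t^2 + 30·t + 8. Wir haben die Beschleunigung a(t) = -100·t^3 + 48·t^2 + 30·t + 8. Durch Einsetzen von t = 2: a(2) = -540.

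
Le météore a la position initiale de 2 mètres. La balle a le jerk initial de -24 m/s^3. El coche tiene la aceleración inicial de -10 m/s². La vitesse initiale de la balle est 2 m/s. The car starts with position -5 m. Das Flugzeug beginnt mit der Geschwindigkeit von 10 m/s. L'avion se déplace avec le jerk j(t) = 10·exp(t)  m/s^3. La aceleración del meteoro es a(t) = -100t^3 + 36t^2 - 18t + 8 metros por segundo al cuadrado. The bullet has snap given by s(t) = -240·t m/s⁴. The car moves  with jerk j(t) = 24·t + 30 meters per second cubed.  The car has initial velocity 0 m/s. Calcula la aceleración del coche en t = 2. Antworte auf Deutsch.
Wir müssen unsere Gleichung für den Ruck j(t) = 24·t + 30 1-mal integrieren. Das Integral von dem Ruck ist die Beschleunigung. Mit a(0) = -10 erhalten wir a(t) = 12·t^2 + 30·t - 10. Wir haben die Beschleunigung a(t) = 12·t^2 + 30·t - 10. Durch Einsetzen von t = 2: a(2) = 98.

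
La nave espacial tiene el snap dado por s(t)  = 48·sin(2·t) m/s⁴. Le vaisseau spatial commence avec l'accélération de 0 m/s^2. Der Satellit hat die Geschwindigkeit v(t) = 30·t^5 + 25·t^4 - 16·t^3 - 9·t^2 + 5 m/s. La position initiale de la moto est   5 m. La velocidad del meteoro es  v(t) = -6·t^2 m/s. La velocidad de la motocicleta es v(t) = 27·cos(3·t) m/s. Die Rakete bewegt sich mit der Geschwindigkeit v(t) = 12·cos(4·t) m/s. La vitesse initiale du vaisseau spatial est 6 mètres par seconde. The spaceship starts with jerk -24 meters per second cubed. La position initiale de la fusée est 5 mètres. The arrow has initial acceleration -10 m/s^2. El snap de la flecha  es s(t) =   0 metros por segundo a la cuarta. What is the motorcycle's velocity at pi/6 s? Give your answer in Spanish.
Usando v(t) = 27·cos(3·t) y sustituyendo t = pi/6, encontramos v = 0.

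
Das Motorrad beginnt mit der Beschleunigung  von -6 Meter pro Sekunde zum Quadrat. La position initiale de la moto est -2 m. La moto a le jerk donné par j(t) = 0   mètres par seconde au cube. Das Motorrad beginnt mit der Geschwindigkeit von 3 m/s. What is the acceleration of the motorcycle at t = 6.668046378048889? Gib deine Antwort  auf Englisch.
We need to integrate our jerk equation j(t) = 0 1 time. Taking ∫j(t)dt and applying a(0) = -6, we find a(t) = -6. We have acceleration a(t) = -6. Substituting t = 6.668046378048889: a(6.668046378048889) = -6.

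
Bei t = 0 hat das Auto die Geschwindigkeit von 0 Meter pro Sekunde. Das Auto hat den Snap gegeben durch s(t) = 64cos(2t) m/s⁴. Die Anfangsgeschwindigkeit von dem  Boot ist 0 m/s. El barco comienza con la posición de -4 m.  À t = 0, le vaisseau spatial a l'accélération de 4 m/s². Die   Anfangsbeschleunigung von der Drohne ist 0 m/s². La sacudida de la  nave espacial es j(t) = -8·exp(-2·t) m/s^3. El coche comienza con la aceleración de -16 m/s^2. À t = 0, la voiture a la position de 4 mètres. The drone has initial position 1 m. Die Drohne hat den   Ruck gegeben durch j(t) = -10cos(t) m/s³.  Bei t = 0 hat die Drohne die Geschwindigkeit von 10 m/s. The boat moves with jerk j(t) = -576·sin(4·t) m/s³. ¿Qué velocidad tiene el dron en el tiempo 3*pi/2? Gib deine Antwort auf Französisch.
En partant du jerk j(t) = -10·cos(t), nous prenons 2 primitives. L'intégrale du jerk, avec a(0) = 0, donne l'accélération: a(t) = -10·sin(t). En intégrant l'accélération et en utilisant la condition initiale v(0) = 10, nous obtenons v(t) = 10·cos(t). En utilisant v(t) = 10·cos(t) et en substituant t = 3*pi/2, nous trouvons v = 0.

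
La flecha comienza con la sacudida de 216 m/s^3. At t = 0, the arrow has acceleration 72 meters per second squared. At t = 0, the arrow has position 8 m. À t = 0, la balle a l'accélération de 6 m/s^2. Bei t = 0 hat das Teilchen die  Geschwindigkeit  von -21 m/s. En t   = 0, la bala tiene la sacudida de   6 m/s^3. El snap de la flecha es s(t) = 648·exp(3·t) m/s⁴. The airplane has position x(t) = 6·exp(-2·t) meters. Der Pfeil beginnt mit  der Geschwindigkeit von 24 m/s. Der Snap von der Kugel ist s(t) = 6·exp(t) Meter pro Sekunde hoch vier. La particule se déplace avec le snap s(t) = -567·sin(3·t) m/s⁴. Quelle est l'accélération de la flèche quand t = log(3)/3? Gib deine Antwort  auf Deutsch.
Um dies zu lösen, müssen wir 2 Stammfunktionen unserer Gleichung für den Snap s(t) = 648·exp(3·t) finden. Das Integral von dem Snap ist der Ruck. Mit j(0) = 216 erhalten wir j(t) = 216·exp(3·t). Die Stammfunktion von dem Ruck ist die Beschleunigung. Mit a(0) = 72 erhalten wir a(t) = 72·exp(3·t). Mit a(t) = 72·exp(3·t) und Einsetzen von t = log(3)/3, finden wir a = 216.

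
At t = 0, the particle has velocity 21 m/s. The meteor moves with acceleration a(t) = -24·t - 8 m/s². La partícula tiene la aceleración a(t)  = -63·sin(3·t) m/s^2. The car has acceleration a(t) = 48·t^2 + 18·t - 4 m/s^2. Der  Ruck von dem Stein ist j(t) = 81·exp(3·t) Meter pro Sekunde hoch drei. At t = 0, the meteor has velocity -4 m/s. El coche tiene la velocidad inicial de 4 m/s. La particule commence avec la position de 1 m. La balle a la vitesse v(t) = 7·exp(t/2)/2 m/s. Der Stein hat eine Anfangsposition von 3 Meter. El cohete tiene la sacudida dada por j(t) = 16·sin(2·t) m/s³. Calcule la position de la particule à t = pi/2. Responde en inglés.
To solve this, we need to take 2 antiderivatives of our acceleration equation a(t) = -63·sin(3·t). The integral of acceleration is velocity. Using v(0) = 21, we get v(t) = 21·cos(3·t). Taking ∫v(t)dt and applying x(0) = 1, we find x(t) = 7·sin(3·t) + 1. Using x(t) = 7·sin(3·t) + 1 and substituting t = pi/2, we find x = -6.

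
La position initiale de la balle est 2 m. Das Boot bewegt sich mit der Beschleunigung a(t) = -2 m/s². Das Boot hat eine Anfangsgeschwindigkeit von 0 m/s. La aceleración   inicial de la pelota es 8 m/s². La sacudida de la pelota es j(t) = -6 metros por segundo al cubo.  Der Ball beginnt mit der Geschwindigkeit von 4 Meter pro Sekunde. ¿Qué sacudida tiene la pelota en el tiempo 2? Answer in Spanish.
Tenemos la sacudida j(t) = -6. Sustituyendo t = 2: j(2) = -6.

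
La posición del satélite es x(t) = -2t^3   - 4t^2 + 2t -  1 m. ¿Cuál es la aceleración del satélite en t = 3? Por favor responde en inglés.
To solve this, we need to take 2 derivatives of our position equation x(t) = -2·t^3 - 4·t^2 + 2·t - 1. Differentiating position, we get velocity: v(t) = -6·t^2 - 8·t + 2. Taking d/dt of v(t), we find a(t) = -12·t - 8. Using a(t) = -12·t - 8 and substituting t = 3, we find a = -44.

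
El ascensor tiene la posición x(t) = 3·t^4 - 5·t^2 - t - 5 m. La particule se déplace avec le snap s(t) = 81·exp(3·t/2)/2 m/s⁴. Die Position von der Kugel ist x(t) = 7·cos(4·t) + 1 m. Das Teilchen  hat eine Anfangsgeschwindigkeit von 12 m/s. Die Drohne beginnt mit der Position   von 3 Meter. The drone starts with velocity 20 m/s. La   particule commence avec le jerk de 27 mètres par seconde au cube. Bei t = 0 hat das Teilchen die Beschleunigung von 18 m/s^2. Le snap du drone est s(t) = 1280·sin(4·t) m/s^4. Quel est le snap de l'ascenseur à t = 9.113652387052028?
En partant de la position x(t) = 3·t^4 - 5·t^2 - t - 5, nous prenons 4 dérivées. La dérivée de la position donne la vitesse: v(t) = 12·t^3 - 10·t - 1. En prenant d/dt de v(t), nous trouvons a(t) = 36·t^2 - 10. La dérivée de l'accélération donne le jerk: j(t) = 72·t. La dérivée du jerk donne le snap: s(t) = 72. Nous avons le snap s(t) = 72. En substituant t = 9.113652387052028: s(9.113652387052028) = 72.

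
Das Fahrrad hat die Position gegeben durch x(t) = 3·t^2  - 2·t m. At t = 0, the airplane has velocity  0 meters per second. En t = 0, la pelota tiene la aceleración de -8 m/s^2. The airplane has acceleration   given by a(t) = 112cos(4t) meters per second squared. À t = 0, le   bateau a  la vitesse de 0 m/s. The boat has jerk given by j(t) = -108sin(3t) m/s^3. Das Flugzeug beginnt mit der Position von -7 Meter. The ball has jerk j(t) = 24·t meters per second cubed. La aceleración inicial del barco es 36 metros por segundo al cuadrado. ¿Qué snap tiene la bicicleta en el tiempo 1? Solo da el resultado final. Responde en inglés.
The snap at t = 1 is s = 0.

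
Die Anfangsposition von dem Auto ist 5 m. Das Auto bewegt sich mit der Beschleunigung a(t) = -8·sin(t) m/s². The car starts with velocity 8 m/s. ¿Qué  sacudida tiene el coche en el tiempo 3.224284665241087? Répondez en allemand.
Um dies zu lösen, müssen wir 1 Ableitung unserer Gleichung für die Beschleunigung a(t) = -8·sin(t) nehmen. Mit d/dt von a(t) finden wir j(t) = -8·cos(t). Aus der Gleichung für den Ruck j(t) = -8·cos(t), setzen wir t = 3.224284665241087 ein und erhalten j = 7.97266370722321.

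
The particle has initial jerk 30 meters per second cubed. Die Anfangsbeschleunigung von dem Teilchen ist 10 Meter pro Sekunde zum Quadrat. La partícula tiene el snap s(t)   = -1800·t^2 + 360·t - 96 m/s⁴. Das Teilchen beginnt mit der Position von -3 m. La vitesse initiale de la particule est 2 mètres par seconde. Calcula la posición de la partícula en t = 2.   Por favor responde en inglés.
Starting from snap s(t) = -1800·t^2 + 360·t - 96, we take 4 antiderivatives. Integrating snap and using the initial condition j(0) = 30, we get j(t) = -600·t^3 + 180·t^2 - 96·t + 30. Finding the antiderivative of j(t) and using a(0) = 10: a(t) = -150·t^4 + 60·t^3 - 48·t^2 + 30·t + 10. The integral of acceleration, with v(0) = 2, gives velocity: v(t) = -30·t^5 + 15·t^4 - 16·t^3 + 15·t^2 + 10·t + 2. Finding the integral of v(t) and using x(0) = -3: x(t) = -5·t^6 + 3·t^5 - 4·t^4 + 5·t^3 + 5·t^2 + 2·t - 3. We have position x(t) = -5·t^6 + 3·t^5 - 4·t^4 + 5·t^3 + 5·t^2 + 2·t - 3. Substituting t = 2: x(2) = -227.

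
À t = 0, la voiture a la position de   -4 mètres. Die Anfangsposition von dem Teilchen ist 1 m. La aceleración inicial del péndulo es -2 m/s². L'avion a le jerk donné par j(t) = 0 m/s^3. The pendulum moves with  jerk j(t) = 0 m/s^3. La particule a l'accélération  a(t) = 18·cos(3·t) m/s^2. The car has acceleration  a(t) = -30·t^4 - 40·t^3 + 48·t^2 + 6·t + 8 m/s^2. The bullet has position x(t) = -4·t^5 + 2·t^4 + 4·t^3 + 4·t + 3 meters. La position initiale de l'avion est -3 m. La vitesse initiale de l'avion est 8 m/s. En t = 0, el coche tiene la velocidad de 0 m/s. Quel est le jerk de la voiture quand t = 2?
Nous devons dériver notre équation de l'accélération a(t) = -30·t^4 - 40·t^3 + 48·t^2 + 6·t + 8 1 fois. En prenant d/dt de a(t), nous trouvons j(t) = -120·t^3 - 120·t^2 + 96·t + 6. Nous avons le jerk j(t) = -120·t^3 - 120·t^2 + 96·t + 6. En substituant t = 2: j(2) = -1242.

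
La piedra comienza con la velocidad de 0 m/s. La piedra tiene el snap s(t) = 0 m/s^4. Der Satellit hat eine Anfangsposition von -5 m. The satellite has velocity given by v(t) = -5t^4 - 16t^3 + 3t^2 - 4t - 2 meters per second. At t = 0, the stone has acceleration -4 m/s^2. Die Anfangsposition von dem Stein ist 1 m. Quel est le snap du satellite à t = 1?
En partant de la vitesse v(t) = -5·t^4 - 16·t^3 + 3·t^2 - 4·t - 2, nous prenons 3 dérivées. En dérivant la vitesse, nous obtenons l'accélération: a(t) = -20·t^3 - 48·t^2 + 6·t - 4. En dérivant l'accélération, nous obtenons le jerk: j(t) = -60·t^2 - 96·t + 6. En prenant d/dt de j(t), nous trouvons s(t) = -120·t - 96. En utilisant s(t) = -120·t - 96 et en substituant t = 1, nous trouvons s = -216.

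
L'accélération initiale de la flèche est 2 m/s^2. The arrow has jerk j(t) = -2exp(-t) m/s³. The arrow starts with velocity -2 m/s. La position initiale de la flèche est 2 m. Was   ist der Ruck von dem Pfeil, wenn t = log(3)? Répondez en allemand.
Mit j(t) = -2·exp(-t) und Einsetzen von t = log(3), finden wir j = -2/3.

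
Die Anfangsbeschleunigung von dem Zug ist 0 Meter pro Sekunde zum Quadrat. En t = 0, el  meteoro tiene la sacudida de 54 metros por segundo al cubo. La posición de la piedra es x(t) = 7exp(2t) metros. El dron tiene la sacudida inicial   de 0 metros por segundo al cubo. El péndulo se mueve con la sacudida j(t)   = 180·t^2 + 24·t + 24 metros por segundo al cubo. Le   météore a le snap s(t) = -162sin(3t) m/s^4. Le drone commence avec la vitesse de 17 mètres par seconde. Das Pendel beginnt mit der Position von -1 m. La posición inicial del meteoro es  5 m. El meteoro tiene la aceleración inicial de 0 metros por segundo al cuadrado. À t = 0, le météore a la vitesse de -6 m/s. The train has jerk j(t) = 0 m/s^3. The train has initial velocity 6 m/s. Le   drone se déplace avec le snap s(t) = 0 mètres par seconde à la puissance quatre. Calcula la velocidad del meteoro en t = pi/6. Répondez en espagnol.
Para resolver esto, necesitamos tomar 3 antiderivadas de nuestra ecuación del snap s(t) = -162·sin(3·t). Integrando el snap y usando la condición inicial j(0) = 54, obtenemos j(t) = 54·cos(3·t). La integral de la sacudida, con a(0) = 0, da la aceleración: a(t) = 18·sin(3·t). Tomando ∫a(t)dt y aplicando v(0) = -6, encontramos v(t) = -6·cos(3·t). Usando v(t) = -6·cos(3·t) y sustituyendo t = pi/6, encontramos v = 0.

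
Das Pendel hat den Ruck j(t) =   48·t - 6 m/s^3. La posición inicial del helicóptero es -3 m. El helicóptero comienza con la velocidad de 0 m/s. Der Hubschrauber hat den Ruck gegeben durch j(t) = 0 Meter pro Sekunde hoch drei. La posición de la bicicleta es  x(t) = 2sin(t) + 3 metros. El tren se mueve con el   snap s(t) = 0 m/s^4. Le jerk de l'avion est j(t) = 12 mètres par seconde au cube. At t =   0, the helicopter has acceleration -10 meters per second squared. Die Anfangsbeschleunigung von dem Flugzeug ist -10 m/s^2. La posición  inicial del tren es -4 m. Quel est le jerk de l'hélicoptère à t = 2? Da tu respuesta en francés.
Nous avons le jerk j(t) = 0. En substituant t = 2: j(2) = 0.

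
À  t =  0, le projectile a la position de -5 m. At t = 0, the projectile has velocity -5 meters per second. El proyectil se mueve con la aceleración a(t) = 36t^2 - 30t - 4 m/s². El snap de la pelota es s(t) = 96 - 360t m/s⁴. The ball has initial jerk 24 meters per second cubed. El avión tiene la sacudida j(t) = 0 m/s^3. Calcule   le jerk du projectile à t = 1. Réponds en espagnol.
Debemos derivar nuestra ecuación de la aceleración a(t) = 36·t^2 - 30·t - 4 1 vez. Tomando d/dt de a(t), encontramos j(t) = 72·t - 30. Usando j(t) = 72·t - 30 y sustituyendo t = 1, encontramos j = 42.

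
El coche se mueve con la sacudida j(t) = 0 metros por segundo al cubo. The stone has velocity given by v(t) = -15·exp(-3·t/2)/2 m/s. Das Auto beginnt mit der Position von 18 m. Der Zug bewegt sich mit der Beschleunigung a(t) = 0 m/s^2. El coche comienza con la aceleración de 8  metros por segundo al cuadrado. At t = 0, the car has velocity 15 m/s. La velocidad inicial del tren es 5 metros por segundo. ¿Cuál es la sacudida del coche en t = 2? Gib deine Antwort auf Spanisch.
Usando j(t) = 0 y sustituyendo t = 2, encontramos j = 0.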